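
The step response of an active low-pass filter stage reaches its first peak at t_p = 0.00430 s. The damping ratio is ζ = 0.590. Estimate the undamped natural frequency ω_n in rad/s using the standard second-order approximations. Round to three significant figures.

ω_n ≈ 905 rad/s

Peak time t_p = π/ω_d, so ω_d = π/t_p = π/0.00430 = 731 rad/s.
ω_n = ω_d/√(1−ζ²) = 731/√0.652 = 905 rad/s.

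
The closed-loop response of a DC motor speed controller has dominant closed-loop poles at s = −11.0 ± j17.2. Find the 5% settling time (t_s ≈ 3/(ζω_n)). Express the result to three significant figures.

t_s ≈ 0.273 s

For poles at −σ ± jω_d, ζω_n = σ = 11.0, so t_s ≈ 3/σ = 0.273 s.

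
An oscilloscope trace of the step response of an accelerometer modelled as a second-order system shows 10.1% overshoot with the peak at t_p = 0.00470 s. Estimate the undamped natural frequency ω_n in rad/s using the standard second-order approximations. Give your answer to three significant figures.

ζ from %OS: ζ = |ln 0.101|/√(π²+ln²0.101) = 0.589.
From t_p = π/ω_d, ω_d = π/0.00470 = 668 rad/s, so ω_n = ω_d/√(1−ζ²) = 827 rad/s.

ω_n ≈ 827 rad/s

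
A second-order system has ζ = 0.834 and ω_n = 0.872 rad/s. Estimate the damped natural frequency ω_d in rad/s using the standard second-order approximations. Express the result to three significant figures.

ω_d = ω_n√(1−ζ²) = 0.872·√0.304 = 0.481 rad/s.

ω_d ≈ 0.481 rad/s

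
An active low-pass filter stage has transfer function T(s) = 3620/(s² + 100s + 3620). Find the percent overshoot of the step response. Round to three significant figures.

%OS ≈ 0.915%

Matching coefficients with s² + 2ζω_n s + ω_n² gives ω_n² = 3620 ⇒ ω_n = 60.2 rad/s, and ζ = 100/(2ω_n) = 0.831.
%OS = 100·exp(−πζ/√(1−ζ²)) = 0.915%.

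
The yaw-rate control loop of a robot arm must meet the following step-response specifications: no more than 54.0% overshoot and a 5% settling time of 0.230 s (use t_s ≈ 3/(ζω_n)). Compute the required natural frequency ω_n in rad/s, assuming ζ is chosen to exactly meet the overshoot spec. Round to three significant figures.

Inverting the overshoot relation: ζ = |ln 0.540|/√(π² + ln²0.540) = 0.192.
From t_s ≈ 3/(ζω_n): ω_n = 3/(ζ·t_s) = 3/(0.192·0.230) = 67.8 rad/s.

ω_n ≈ 67.8 rad/s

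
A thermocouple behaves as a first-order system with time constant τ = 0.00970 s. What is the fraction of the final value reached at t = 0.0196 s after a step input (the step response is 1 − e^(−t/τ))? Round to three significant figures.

y(t)/y_∞ = 1 − e^(−t/τ) = 1 − e^(−0.0196/0.00970) = 1 − e^(−2.02) = 0.867.

y/y_∞ ≈ 0.867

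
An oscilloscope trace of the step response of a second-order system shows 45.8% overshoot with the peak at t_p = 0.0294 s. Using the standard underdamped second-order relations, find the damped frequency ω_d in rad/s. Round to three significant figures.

ω_d ≈ 107 rad/s

t_p = π/ω_d, so ω_d = π/0.0294 = 107 rad/s.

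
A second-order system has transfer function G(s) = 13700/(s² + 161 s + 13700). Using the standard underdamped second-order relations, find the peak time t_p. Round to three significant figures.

t_p ≈ 0.0370 s

Comparing the denominator to s² + 2ζω_n s + ω_n²: ω_n = √13700 = 117 rad/s, and 2ζω_n = 161 so ζ = 161/(2·117) = 0.688.
The damped frequency ω_d = ω_n√(1−ζ²) = 85.0 rad/s. Then t_p = π/ω_d = 0.0370 s.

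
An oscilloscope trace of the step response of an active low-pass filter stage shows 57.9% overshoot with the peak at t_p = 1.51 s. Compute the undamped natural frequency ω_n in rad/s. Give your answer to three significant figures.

ω_n ≈ 2.11 rad/s

The overshoot fixes ζ = −ln(OS)/√(π²+ln²(OS)) = 0.171.
t_p = π/ω_d ⇒ ω_d = 2.08 rad/s; then ω_n = ω_d/√(1−ζ²) = 2.11 rad/s.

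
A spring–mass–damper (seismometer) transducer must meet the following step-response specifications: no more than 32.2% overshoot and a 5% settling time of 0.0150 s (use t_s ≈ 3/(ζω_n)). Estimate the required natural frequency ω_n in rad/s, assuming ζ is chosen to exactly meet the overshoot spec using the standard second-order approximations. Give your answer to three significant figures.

ω_n ≈ 589 rad/s

ζ = −ln(OS)/√(π² + (ln OS)²). With OS = 0.322, ln OS = −1.133 and ζ = 1.133/3.340 = 0.339.
From t_s ≈ 3/(ζω_n): ω_n = 3/(ζ·t_s) = 3/(0.339·0.0150) = 589 rad/s.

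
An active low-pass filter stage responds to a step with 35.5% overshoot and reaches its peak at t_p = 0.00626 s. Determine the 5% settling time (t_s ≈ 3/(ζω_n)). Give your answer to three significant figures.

ζ from %OS: ζ = |ln 0.355|/√(π²+ln²0.355) = 0.313.
t_p = π/ω_d ⇒ ω_d = 502 rad/s; then ω_n = ω_d/√(1−ζ²) = 528 rad/s.
t_s ≈ 3/(ζω_n) = 3/(0.313·528) = 0.0181 s.

t_s ≈ 0.0181 s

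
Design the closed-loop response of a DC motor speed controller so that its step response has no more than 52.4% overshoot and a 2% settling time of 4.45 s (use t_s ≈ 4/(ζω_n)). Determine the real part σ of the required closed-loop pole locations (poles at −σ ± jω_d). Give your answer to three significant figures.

σ ≈ 0.899

The settling-time spec alone fixes σ = ζω_n = 4/t_s = 4/4.45 = 0.899.
(Overshoot then fixes ζ = 0.201 and hence ω_d = σ·√(1−ζ²)/ζ = 4.37 rad/s.)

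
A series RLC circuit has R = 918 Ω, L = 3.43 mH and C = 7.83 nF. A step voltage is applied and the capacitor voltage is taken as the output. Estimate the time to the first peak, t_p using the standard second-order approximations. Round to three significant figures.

For a series RLC circuit (capacitor voltage as output), ω_n = 1/√(LC) = 1/√(3.43 mH · 7.83 nF) = 193000 rad/s.
ζ = (R/2)·√(C/L) = (918/2)·√(7.83 nF/3.43 mH) = 0.694.
The damped frequency ω_d = ω_n√(1−ζ²) = 139000 rad/s. t_p = π/ω_d = 0.0000226 s.

t_p ≈ 0.0000226 s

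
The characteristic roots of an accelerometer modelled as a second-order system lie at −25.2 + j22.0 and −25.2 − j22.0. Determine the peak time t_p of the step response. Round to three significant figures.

t_p = π/ω_d with ω_d = 22.0 (the imaginary part), so t_p = 0.143 s.

t_p ≈ 0.143 s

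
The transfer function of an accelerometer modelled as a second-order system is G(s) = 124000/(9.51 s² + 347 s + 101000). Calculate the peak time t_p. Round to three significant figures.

t_p ≈ 0.0310 s

Dividing through by 9.51: denominator becomes s² + 36.49 s + 10620.
So ω_n = √10620 = 103 rad/s and ζ = 36.49/(2·103) = 0.177.
The damped frequency ω_d = ω_n√(1−ζ²) = 101 rad/s. t_p = π/ω_d = 0.0310 s.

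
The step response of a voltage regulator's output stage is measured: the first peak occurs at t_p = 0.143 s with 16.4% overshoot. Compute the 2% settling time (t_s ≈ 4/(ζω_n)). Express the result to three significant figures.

The overshoot fixes ζ = −ln(OS)/√(π²+ln²(OS)) = 0.499.
From t_p = π/ω_d, ω_d = π/0.143 = 22.0 rad/s, so ω_n = ω_d/√(1−ζ²) = 25.3 rad/s.
t_s ≈ 4/(ζω_n) = 4/(0.499·25.3) = 0.316 s.

t_s ≈ 0.316 s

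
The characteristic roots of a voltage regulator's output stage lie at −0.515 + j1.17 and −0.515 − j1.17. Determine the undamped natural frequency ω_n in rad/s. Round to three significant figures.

ω_n ≈ 1.28 rad/s

With σ = 0.515, ω_d = 1.17: ω_n = √(σ²+ω_d²) = 1.28 rad/s, ζ = σ/ω_n = 0.403.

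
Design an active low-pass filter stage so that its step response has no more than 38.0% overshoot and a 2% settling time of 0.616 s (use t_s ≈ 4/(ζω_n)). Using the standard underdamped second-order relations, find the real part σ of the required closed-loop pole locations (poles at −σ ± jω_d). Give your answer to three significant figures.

The settling-time spec alone fixes σ = ζω_n = 4/t_s = 4/0.616 = 6.49.
(Overshoot then fixes ζ = 0.294 and hence ω_d = σ·√(1−ζ²)/ζ = 21.1 rad/s.)

σ ≈ 6.49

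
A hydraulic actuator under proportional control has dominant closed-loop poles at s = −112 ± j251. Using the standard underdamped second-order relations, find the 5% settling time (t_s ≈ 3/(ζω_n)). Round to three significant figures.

For poles at −σ ± jω_d, ζω_n = σ = 112, so t_s ≈ 3/σ = 0.0268 s.

t_s ≈ 0.0268 s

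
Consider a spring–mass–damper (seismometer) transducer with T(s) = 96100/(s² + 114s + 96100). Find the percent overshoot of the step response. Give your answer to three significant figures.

Comparing the denominator to s² + 2ζω_n s + ω_n²: ω_n = √96100 = 310 rad/s, and 2ζω_n = 114 so ζ = 114/(2·310) = 0.184.
Overshoot: exp(−π·0.184/√(1−0.184²)) = 0.556, i.e. 55.6%.

%OS ≈ 55.6%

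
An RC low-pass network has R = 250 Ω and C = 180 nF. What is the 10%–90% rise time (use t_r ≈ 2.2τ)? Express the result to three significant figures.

τ = RC = 250 × 180 nF = 0.0000450 s.
t_r ≈ 2.2τ = 0.0000990 s.

t_r ≈ 0.0000990 s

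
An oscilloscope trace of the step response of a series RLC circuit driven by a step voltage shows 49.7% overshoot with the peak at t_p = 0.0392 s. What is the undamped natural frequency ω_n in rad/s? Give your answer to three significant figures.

ω_n ≈ 82.1 rad/s

ζ from %OS: ζ = |ln 0.497|/√(π²+ln²0.497) = 0.217.
From t_p = π/ω_d, ω_d = π/0.0392 = 80.1 rad/s, so ω_n = ω_d/√(1−ζ²) = 82.1 rad/s.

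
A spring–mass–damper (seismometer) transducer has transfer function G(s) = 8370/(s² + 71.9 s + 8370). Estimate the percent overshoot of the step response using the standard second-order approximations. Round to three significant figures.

ω_n = √8370 = 91.5 rad/s; ζ = 71.9/(2·91.5) = 0.393.
Overshoot: exp(−π·0.393/√(1−0.393²)) = 0.261, i.e. 26.1%.

%OS ≈ 26.1%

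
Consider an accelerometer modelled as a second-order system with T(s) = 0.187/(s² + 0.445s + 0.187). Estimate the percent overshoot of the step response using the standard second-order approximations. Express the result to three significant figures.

Matching coefficients with s² + 2ζω_n s + ω_n² gives ω_n² = 0.187 ⇒ ω_n = 0.432 rad/s, and ζ = 0.445/(2ω_n) = 0.515.
Overshoot: exp(−π·0.515/√(1−0.515²)) = 0.152, i.e. 15.2%.

%OS ≈ 15.2%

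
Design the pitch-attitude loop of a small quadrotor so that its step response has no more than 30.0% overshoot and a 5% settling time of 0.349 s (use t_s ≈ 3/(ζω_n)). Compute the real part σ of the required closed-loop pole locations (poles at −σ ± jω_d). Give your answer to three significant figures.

The settling-time spec alone fixes σ = ζω_n = 3/t_s = 3/0.349 = 8.60.
(Overshoot then fixes ζ = 0.358 and hence ω_d = σ·√(1−ζ²)/ζ = 22.4 rad/s.)

σ ≈ 8.60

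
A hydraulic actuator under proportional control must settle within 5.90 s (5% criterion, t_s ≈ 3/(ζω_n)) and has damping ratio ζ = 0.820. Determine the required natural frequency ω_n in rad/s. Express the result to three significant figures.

Rearranging t_s ≈ 3/(ζω_n) gives ω_n = 3/(ζ·t_s) = 3/(0.820 × 5.90) = 0.620 rad/s.

ω_n ≈ 0.620 rad/s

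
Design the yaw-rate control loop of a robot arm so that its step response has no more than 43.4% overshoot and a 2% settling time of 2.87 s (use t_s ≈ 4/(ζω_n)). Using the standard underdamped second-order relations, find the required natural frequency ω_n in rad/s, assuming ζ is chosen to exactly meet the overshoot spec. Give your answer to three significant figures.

Inverting the overshoot relation: ζ = |ln 0.434|/√(π² + ln²0.434) = 0.257.
From t_s ≈ 4/(ζω_n): ω_n = 4/(ζ·t_s) = 4/(0.257·2.87) = 5.43 rad/s.

ω_n ≈ 5.43 rad/s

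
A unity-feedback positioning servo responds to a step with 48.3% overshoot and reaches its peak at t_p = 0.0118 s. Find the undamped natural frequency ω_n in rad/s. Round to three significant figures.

From the overshoot, ζ = −ln(OS)/√(π²+ln²(OS)) = 0.226.
t_p = π/ω_d ⇒ ω_d = 266 rad/s; then ω_n = ω_d/√(1−ζ²) = 273 rad/s.

ω_n ≈ 273 rad/s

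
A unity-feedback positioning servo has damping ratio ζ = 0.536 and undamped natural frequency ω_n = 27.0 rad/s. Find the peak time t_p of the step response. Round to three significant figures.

t_p ≈ 0.138 s

The damped frequency is ω_d = ω_n√(1−ζ²) = 27.0·√(1−0.287) = 22.8 rad/s.
Peak time t_p = π/ω_d = π/22.8 = 0.138 s.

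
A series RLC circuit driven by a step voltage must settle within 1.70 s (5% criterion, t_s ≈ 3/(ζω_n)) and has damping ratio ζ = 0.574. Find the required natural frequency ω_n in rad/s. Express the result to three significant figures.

Rearranging t_s ≈ 3/(ζω_n) gives ω_n = 3/(ζ·t_s) = 3/(0.574 × 1.70) = 3.07 rad/s.

ω_n ≈ 3.07 rad/s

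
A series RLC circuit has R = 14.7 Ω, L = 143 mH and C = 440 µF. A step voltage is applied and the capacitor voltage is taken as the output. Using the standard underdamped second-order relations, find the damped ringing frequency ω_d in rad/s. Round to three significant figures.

For a series RLC circuit (capacitor voltage as output), ω_n = 1/√(LC) = 1/√(143 mH · 440 µF) = 126 rad/s.
ζ = (R/2)·√(C/L) = (14.7/2)·√(440 µF/143 mH) = 0.408.
ω_d = ω_n√(1−ζ²) = 115 rad/s.

ω_d ≈ 115 rad/s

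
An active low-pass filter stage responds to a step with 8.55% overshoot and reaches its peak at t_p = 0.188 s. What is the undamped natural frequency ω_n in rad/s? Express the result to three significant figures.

From the overshoot, ζ = −ln(OS)/√(π²+ln²(OS)) = 0.616.
t_p = π/ω_d ⇒ ω_d = 16.7 rad/s; then ω_n = ω_d/√(1−ζ²) = 21.2 rad/s.

ω_n ≈ 21.2 rad/s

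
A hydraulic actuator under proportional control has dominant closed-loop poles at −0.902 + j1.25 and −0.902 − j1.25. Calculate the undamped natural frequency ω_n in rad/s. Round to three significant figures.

The poles are at −σ ± jω_d with σ = 0.902 and ω_d = 1.25, so ω_n = √(σ²+ω_d²) = 1.54 rad/s and ζ = σ/ω_n = 0.585.

ω_n ≈ 1.54 rad/s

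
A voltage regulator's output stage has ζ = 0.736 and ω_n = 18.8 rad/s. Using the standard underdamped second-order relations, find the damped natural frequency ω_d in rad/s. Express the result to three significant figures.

ω_d = ω_n√(1−ζ²) = 18.8·√0.458 = 12.7 rad/s.

ω_d ≈ 12.7 rad/s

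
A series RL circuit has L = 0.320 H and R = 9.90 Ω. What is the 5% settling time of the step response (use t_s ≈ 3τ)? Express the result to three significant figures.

t_s ≈ 0.0970 s

τ = L/R = 0.320/9.90 = 0.0323 s.
t_s ≈ 3τ = 0.0970 s.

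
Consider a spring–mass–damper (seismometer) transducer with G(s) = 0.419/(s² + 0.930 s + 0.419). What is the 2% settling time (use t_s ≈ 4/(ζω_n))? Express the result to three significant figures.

t_s ≈ 8.60 s

ω_n = √0.419 = 0.647 rad/s; ζ = 0.930/(2·0.647) = 0.718.
t_s ≈ 4/(ζω_n) = 4/(0.718·0.647) = 8.60 s.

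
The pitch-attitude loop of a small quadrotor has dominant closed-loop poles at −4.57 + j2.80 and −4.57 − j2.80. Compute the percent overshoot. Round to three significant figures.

With σ = 4.57, ω_d = 2.80: ω_n = √(σ²+ω_d²) = 5.36 rad/s, ζ = σ/ω_n = 0.853.
%OS = 100 e^{−πζ/√(1−ζ²)} with ζ = 0.853 gives 0.593%.

%OS ≈ 0.593%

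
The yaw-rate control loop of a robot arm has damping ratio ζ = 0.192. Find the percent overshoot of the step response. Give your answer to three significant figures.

For an underdamped second-order system, %OS = 100·exp(−πζ/√(1−ζ²)).
πζ/√(1−ζ²) = π·0.192/√(1−0.0369) = 0.6146, so %OS = 100·e^(−0.6146) = 54.1%.

%OS ≈ 54.1%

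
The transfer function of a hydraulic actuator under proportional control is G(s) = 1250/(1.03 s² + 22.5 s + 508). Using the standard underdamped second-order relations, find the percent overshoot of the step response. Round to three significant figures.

Dividing through by 1.03: denominator becomes s² + 21.84 s + 493.2.
So ω_n = √493.2 = 22.2 rad/s and ζ = 21.84/(2·22.2) = 0.492.
%OS = 100 e^{−πζ/√(1−ζ²)} with ζ = 0.492 gives 17.0%.

%OS ≈ 17.0%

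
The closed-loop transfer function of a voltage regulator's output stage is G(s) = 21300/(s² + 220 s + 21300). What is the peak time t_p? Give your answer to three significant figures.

t_p ≈ 0.0328 s

ω_n = √21300 = 146 rad/s; ζ = 220/(2·146) = 0.754.
ω_d = ω_n√(1−ζ²) = 95.9 rad/s. Then t_p = π/ω_d = 0.0328 s.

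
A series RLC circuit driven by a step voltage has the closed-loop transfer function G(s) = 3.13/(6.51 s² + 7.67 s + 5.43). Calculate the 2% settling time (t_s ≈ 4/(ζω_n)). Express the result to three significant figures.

Dividing through by 6.51: denominator becomes s² + 1.178 s + 0.8341.
So ω_n = √0.8341 = 0.913 rad/s and ζ = 1.178/(2·0.913) = 0.645.
t_s ≈ 4/(ζω_n) = 6.79 s.

t_s ≈ 6.79 s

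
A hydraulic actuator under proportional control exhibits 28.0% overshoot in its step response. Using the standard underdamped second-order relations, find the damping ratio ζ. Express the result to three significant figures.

ζ ≈ 0.376

From %OS = 100·exp(−πζ/√(1−ζ²)), invert to get ζ = −ln(OS)/√(π² + ln²(OS)) with OS = 0.280.
−ln 0.280 = 1.273, so ζ = 1.273/√(π² + 1.620) = 0.376.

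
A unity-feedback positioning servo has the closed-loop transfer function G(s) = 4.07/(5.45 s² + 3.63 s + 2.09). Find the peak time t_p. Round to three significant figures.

t_p ≈ 6.02 s

Dividing through by 5.45: denominator becomes s² + 0.6661 s + 0.3835.
So ω_n = √0.3835 = 0.619 rad/s and ζ = 0.6661/(2·0.619) = 0.538.
The damped frequency ω_d = ω_n√(1−ζ²) = 0.522 rad/s. t_p = π/ω_d = 6.02 s.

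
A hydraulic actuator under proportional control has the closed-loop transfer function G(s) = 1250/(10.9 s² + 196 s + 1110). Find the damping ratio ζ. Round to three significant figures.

Dividing through by 10.9: denominator becomes s² + 17.98 s + 101.8.
So ω_n = √101.8 = 10.1 rad/s and ζ = 17.98/(2·10.1) = 0.891.

ζ ≈ 0.891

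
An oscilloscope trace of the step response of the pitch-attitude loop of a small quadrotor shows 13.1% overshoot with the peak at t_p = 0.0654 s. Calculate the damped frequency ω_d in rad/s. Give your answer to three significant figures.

ω_d ≈ 48.0 rad/s

t_p = π/ω_d, so ω_d = π/0.0654 = 48.0 rad/s.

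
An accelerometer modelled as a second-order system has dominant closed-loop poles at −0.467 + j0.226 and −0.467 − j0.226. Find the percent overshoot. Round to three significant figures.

With σ = 0.467, ω_d = 0.226: ω_n = √(σ²+ω_d²) = 0.519 rad/s, ζ = σ/ω_n = 0.900.
%OS = 100·exp(−πζ/√(1−ζ²)) = 0.152%.

%OS ≈ 0.152%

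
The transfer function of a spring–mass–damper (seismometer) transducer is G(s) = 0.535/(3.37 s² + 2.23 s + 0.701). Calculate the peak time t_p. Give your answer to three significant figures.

t_p ≈ 10.0 s

Dividing through by 3.37: denominator becomes s² + 0.6617 s + 0.2080.
So ω_n = √0.2080 = 0.456 rad/s and ζ = 0.6617/(2·0.456) = 0.725.
ω_d = ω_n√(1−ζ²) = 0.314 rad/s. t_p = π/ω_d = 10.0 s.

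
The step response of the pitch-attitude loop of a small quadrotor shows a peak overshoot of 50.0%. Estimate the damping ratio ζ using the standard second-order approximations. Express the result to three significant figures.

From %OS = 100·exp(−πζ/√(1−ζ²)), invert to get ζ = −ln(OS)/√(π² + ln²(OS)) with OS = 0.500.
−ln 0.500 = 0.6931, so ζ = 0.6931/√(π² + 0.4805) = 0.215.

ζ ≈ 0.215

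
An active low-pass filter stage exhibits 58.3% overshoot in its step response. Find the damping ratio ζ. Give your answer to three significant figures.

ζ ≈ 0.169

From %OS = 100·exp(−πζ/√(1−ζ²)), invert to get ζ = −ln(OS)/√(π² + ln²(OS)) with OS = 0.583.
−ln 0.583 = 0.5396, so ζ = 0.5396/√(π² + 0.2911) = 0.169.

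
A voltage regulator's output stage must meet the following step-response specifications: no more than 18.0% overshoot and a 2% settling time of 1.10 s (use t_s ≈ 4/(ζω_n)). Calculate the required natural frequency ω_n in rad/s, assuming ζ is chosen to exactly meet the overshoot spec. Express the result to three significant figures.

Inverting the overshoot relation: ζ = |ln 0.180|/√(π² + ln²0.180) = 0.479.
From t_s ≈ 4/(ζω_n): ω_n = 4/(ζ·t_s) = 4/(0.479·1.10) = 7.59 rad/s.

ω_n ≈ 7.59 rad/s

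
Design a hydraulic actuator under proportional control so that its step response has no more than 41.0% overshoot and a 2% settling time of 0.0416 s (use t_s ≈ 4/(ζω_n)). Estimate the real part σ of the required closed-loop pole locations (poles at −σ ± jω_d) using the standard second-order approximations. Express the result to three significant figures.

σ ≈ 96.2

The settling-time spec alone fixes σ = ζω_n = 4/t_s = 4/0.0416 = 96.2.
(Overshoot then fixes ζ = 0.273 and hence ω_d = σ·√(1−ζ²)/ζ = 339 rad/s.)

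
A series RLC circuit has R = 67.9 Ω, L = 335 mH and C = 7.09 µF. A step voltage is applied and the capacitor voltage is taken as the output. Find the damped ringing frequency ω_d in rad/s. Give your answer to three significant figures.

ω_d ≈ 641 rad/s

For a series RLC circuit (capacitor voltage as output), ω_n = 1/√(LC) = 1/√(335 mH · 7.09 µF) = 649 rad/s.
ζ = (R/2)·√(C/L) = (67.9/2)·√(7.09 µF/335 mH) = 0.156.
ω_d = 649·√(1 − 0.156²) = 641 rad/s.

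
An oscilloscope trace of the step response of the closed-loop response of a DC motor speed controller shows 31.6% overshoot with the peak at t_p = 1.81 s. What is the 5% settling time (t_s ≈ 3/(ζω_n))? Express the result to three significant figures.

ζ from %OS: ζ = |ln 0.316|/√(π²+ln²0.316) = 0.344.
t_p = π/ω_d ⇒ ω_d = 1.74 rad/s; then ω_n = ω_d/√(1−ζ²) = 1.85 rad/s.
t_s ≈ 3/(ζω_n) = 3/(0.344·1.85) = 4.71 s.

t_s ≈ 4.71 s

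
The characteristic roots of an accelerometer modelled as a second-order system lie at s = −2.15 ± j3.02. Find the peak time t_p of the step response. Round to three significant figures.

t_p = π/ω_d with ω_d = 3.02 (the imaginary part), so t_p = 1.04 s.

t_p ≈ 1.04 s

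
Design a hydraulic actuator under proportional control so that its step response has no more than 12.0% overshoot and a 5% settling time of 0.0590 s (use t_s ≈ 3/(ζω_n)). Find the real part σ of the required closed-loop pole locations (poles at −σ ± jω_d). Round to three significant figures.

σ ≈ 50.8

The settling-time spec alone fixes σ = ζω_n = 3/t_s = 3/0.0590 = 50.8.
(Overshoot then fixes ζ = 0.559 and hence ω_d = σ·√(1−ζ²)/ζ = 75.3 rad/s.)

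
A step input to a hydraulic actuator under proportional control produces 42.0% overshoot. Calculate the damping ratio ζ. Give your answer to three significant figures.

ζ ≈ 0.266

ζ = −ln(OS)/√(π² + (ln OS)²). With OS = 0.420, ln OS = −0.8675 and ζ = 0.8675/3.259 = 0.266.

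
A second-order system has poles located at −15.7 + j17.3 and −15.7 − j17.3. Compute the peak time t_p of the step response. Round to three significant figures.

t_p = π/ω_d with ω_d = 17.3 (the imaginary part), so t_p = 0.182 s.

t_p ≈ 0.182 s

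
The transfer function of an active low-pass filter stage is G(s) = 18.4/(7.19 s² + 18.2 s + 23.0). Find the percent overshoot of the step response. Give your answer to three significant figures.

%OS ≈ 4.30%

Dividing through by 7.19: denominator becomes s² + 2.531 s + 3.199.
So ω_n = √3.199 = 1.79 rad/s and ζ = 2.531/(2·1.79) = 0.708.
Overshoot: exp(−π·0.708/√(1−0.708²)) = 0.0430, i.e. 4.30%.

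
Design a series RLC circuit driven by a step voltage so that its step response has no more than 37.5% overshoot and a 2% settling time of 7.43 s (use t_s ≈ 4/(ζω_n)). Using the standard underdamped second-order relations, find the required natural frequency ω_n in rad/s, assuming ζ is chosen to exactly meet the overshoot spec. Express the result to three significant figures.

Inverting the overshoot relation: ζ = |ln 0.375|/√(π² + ln²0.375) = 0.298.
From t_s ≈ 4/(ζω_n): ω_n = 4/(ζ·t_s) = 4/(0.298·7.43) = 1.81 rad/s.

ω_n ≈ 1.81 rad/s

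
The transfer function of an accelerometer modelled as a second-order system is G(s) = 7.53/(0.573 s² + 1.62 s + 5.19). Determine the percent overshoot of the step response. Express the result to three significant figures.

Dividing through by 0.573: denominator becomes s² + 2.827 s + 9.058.
So ω_n = √9.058 = 3.01 rad/s and ζ = 2.827/(2·3.01) = 0.470.
%OS = 100 e^{−πζ/√(1−ζ²)} with ζ = 0.470 gives 18.8%.

%OS ≈ 18.8%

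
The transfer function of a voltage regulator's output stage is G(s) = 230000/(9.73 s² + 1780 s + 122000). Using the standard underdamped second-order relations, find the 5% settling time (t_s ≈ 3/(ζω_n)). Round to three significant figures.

Dividing through by 9.73: denominator becomes s² + 182.9 s + 12540.
So ω_n = √12540 = 112 rad/s and ζ = 182.9/(2·112) = 0.817.
t_s ≈ 3/(ζω_n) = 0.0328 s.

t_s ≈ 0.0328 s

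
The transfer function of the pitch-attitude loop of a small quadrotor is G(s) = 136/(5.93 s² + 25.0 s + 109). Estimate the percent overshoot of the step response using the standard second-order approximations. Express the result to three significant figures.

Dividing through by 5.93: denominator becomes s² + 4.216 s + 18.38.
So ω_n = √18.38 = 4.29 rad/s and ζ = 4.216/(2·4.29) = 0.492.
%OS = 100·exp(−πζ/√(1−ζ²)) = 17.0%.

%OS ≈ 17.0%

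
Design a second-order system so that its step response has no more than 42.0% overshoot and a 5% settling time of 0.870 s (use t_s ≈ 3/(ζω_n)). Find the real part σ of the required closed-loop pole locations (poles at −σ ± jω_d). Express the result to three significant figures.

The settling-time spec alone fixes σ = ζω_n = 3/t_s = 3/0.870 = 3.45.
(Overshoot then fixes ζ = 0.266 and hence ω_d = σ·√(1−ζ²)/ζ = 12.5 rad/s.)

σ ≈ 3.45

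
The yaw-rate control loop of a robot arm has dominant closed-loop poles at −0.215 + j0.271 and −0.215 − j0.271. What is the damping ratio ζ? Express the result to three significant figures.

|pole| = ω_n = √(0.215² + 0.271²) = 0.346 rad/s; ζ = cos θ = σ/ω_n = 0.622.

ζ ≈ 0.622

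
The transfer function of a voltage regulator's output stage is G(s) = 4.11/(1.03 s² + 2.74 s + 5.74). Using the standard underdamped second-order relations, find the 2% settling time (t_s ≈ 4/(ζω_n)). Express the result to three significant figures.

t_s ≈ 3.01 s

Dividing through by 1.03: denominator becomes s² + 2.660 s + 5.573.
So ω_n = √5.573 = 2.36 rad/s and ζ = 2.660/(2·2.36) = 0.563.
t_s ≈ 4/(ζω_n) = 3.01 s.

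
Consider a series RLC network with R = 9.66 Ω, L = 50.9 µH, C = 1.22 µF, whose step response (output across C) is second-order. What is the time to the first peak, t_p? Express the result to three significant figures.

t_p ≈ 0.0000373 s

For a series RLC circuit (capacitor voltage as output), ω_n = 1/√(LC) = 1/√(50.9 µH · 1.22 µF) = 127000 rad/s.
ζ = (R/2)·√(C/L) = (9.66/2)·√(1.22 µF/50.9 µH) = 0.748.
ω_d = ω_n√(1−ζ²) = 84300 rad/s. t_p = π/ω_d = 0.0000373 s.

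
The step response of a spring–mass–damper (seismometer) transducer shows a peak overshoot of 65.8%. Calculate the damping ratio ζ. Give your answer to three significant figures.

ζ ≈ 0.132

From %OS = 100·exp(−πζ/√(1−ζ²)), invert to get ζ = −ln(OS)/√(π² + ln²(OS)) with OS = 0.658.
−ln 0.658 = 0.4186, so ζ = 0.4186/√(π² + 0.1752) = 0.132.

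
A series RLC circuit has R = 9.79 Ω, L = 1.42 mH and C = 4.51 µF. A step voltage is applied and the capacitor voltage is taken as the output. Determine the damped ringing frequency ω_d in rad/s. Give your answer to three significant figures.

For a series RLC circuit (capacitor voltage as output), ω_n = 1/√(LC) = 1/√(1.42 mH · 4.51 µF) = 12500 rad/s.
ζ = (R/2)·√(C/L) = (9.79/2)·√(4.51 µF/1.42 mH) = 0.276.
ω_d = ω_n√(1−ζ²) = 12000 rad/s.

ω_d ≈ 12000 rad/s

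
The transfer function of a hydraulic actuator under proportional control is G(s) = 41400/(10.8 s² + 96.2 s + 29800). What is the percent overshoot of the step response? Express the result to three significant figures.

Dividing through by 10.8: denominator becomes s² + 8.907 s + 2759.
So ω_n = √2759 = 52.5 rad/s and ζ = 8.907/(2·52.5) = 0.0848.
Overshoot: exp(−π·0.0848/√(1−0.0848²)) = 0.765, i.e. 76.5%.

%OS ≈ 76.5%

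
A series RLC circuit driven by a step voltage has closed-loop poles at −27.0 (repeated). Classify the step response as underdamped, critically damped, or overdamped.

Since there is a repeated negative-real pole, the response is critically damped.

critically damped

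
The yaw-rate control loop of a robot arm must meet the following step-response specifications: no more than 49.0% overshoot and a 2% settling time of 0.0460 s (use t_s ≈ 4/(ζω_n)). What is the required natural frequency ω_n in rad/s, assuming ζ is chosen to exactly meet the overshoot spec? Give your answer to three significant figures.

From %OS = 100·exp(−πζ/√(1−ζ²)), invert to get ζ = −ln(OS)/√(π² + ln²(OS)) with OS = 0.490.
−ln 0.490 = 0.7133, so ζ = 0.7133/√(π² + 0.5089) = 0.221.
Then ω_n = 4/(ζ t_s) = 4/(0.221 × 0.0460) = 393 rad/s.

ω_n ≈ 393 rad/s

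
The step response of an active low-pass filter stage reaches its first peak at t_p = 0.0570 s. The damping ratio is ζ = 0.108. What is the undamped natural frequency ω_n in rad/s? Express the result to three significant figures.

Peak time t_p = π/ω_d, so ω_d = π/t_p = π/0.0570 = 55.1 rad/s.
ω_n = ω_d/√(1−ζ²) = 55.1/√0.988 = 55.4 rad/s.

ω_n ≈ 55.4 rad/s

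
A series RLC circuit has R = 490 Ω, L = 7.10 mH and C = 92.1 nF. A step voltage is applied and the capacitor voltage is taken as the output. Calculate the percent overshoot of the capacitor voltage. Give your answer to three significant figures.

%OS ≈ 0.276%

For a series RLC circuit (capacitor voltage as output), ω_n = 1/√(LC) = 1/√(7.10 mH · 92.1 nF) = 39100 rad/s.
ζ = (R/2)·√(C/L) = (490/2)·√(92.1 nF/7.10 mH) = 0.882.
%OS = 100·exp(−πζ/√(1−ζ²)) = 0.276%.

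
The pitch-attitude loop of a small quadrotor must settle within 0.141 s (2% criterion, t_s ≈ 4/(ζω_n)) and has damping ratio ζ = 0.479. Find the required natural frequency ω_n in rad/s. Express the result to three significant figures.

ω_n ≈ 59.2 rad/s

Rearranging t_s ≈ 4/(ζω_n) gives ω_n = 4/(ζ·t_s) = 4/(0.479 × 0.141) = 59.2 rad/s.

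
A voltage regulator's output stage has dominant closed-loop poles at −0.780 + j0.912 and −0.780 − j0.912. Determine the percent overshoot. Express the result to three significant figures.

%OS ≈ 6.81%

With σ = 0.780, ω_d = 0.912: ω_n = √(σ²+ω_d²) = 1.20 rad/s, ζ = σ/ω_n = 0.650.
%OS = 100 e^{−πζ/√(1−ζ²)} with ζ = 0.650 gives 6.81%.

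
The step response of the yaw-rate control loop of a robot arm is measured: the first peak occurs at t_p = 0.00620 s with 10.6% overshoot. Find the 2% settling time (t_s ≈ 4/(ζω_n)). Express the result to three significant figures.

From the overshoot, ζ = −ln(OS)/√(π²+ln²(OS)) = 0.581.
t_p = π/ω_d ⇒ ω_d = 507 rad/s; then ω_n = ω_d/√(1−ζ²) = 623 rad/s.
t_s ≈ 4/(ζω_n) = 4/(0.581·623) = 0.0111 s.

t_s ≈ 0.0111 s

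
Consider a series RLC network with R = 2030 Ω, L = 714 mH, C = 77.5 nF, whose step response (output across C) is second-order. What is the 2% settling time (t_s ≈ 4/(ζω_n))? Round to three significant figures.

For a series RLC circuit (capacitor voltage as output), ω_n = 1/√(LC) = 1/√(714 mH · 77.5 nF) = 4250 rad/s.
ζ = (R/2)·√(C/L) = (2030/2)·√(77.5 nF/714 mH) = 0.334.
t_s ≈ 4/(ζω_n) = 0.00281 s.

t_s ≈ 0.00281 s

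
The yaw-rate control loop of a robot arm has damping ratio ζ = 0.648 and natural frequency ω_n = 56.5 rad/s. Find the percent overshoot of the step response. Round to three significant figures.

%OS ≈ 6.91%

For an underdamped second-order system, %OS = 100·exp(−πζ/√(1−ζ²)).
πζ/√(1−ζ²) = π·0.648/√(1−0.420) = 2.673, so %OS = 100·e^(−2.673) = 6.91%.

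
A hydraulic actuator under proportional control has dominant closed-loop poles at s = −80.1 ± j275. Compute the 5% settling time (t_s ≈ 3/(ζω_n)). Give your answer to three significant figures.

t_s ≈ 0.0375 s

For poles at −σ ± jω_d, ζω_n = σ = 80.1, so t_s ≈ 3/σ = 0.0375 s.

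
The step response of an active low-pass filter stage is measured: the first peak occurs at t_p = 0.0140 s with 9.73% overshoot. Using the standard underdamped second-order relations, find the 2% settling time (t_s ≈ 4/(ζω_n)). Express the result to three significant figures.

t_s ≈ 0.0240 s

The overshoot fixes ζ = −ln(OS)/√(π²+ln²(OS)) = 0.596.
From t_p = π/ω_d, ω_d = π/0.0140 = 224 rad/s, so ω_n = ω_d/√(1−ζ²) = 279 rad/s.
t_s ≈ 4/(ζω_n) = 4/(0.596·279) = 0.0240 s.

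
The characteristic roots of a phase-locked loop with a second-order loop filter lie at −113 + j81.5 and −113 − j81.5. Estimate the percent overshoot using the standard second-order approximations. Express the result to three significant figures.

|pole| = ω_n = √(113² + 81.5²) = 139 rad/s; ζ = cos θ = σ/ω_n = 0.811.
Overshoot: exp(−π·0.811/√(1−0.811²)) = 0.0128, i.e. 1.28%.

%OS ≈ 1.28%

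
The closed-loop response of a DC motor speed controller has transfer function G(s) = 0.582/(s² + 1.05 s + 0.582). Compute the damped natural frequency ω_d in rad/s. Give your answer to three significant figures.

ω_n = √0.582 = 0.763 rad/s; ζ = 1.05/(2·0.763) = 0.688.
ω_d = 0.763·√(1 − 0.688²) = 0.554 rad/s.

ω_d ≈ 0.554 rad/s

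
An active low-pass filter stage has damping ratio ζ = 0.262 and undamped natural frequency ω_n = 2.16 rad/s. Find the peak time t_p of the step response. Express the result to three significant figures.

t_p ≈ 1.51 s

The damped frequency is ω_d = ω_n√(1−ζ²) = 2.16·√(1−0.0686) = 2.08 rad/s.
Peak time t_p = π/ω_d = π/2.08 = 1.51 s.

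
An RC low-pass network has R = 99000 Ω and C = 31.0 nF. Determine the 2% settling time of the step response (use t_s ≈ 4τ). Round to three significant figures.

t_s ≈ 0.0123 s

τ = RC = 99000 × 31.0 nF = 0.00307 s.
t_s ≈ 4τ = 0.0123 s.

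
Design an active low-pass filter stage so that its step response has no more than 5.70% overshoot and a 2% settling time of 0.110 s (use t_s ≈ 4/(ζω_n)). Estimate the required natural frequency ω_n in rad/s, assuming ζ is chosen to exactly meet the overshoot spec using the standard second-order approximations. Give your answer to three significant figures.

ω_n ≈ 54.0 rad/s

ζ = −ln(OS)/√(π² + (ln OS)²). With OS = 0.0570, ln OS = −2.865 and ζ = 2.865/4.252 = 0.674.
From t_s ≈ 4/(ζω_n): ω_n = 4/(ζ·t_s) = 4/(0.674·0.110) = 54.0 rad/s.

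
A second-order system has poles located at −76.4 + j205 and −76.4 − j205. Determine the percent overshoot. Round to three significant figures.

%OS ≈ 31.0%

The poles are at −σ ± jω_d with σ = 76.4 and ω_d = 205, so ω_n = √(σ²+ω_d²) = 219 rad/s and ζ = σ/ω_n = 0.349.
%OS = 100 e^{−πζ/√(1−ζ²)} with ζ = 0.349 gives 31.0%.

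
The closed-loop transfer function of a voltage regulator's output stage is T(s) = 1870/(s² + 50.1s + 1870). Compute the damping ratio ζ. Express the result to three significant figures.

ζ ≈ 0.579

ω_n = √1870 = 43.2 rad/s; ζ = 50.1/(2·43.2) = 0.579.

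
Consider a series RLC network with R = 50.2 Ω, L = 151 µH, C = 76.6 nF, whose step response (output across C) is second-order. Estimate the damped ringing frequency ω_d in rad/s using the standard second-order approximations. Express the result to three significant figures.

For a series RLC circuit (capacitor voltage as output), ω_n = 1/√(LC) = 1/√(151 µH · 76.6 nF) = 294000 rad/s.
ζ = (R/2)·√(C/L) = (50.2/2)·√(76.6 nF/151 µH) = 0.565.
The damped frequency ω_d = ω_n√(1−ζ²) = 243000 rad/s.

ω_d ≈ 243000 rad/s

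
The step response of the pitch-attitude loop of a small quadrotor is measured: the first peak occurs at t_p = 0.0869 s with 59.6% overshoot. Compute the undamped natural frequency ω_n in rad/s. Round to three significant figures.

ζ from %OS: ζ = |ln 0.596|/√(π²+ln²0.596) = 0.163.
From t_p = π/ω_d, ω_d = π/0.0869 = 36.2 rad/s, so ω_n = ω_d/√(1−ζ²) = 36.6 rad/s.

ω_n ≈ 36.6 rad/s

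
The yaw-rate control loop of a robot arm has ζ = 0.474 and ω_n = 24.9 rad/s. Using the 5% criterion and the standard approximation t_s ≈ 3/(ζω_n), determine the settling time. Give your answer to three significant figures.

t_s ≈ 3/(ζω_n) = 3/(0.474 × 24.9) = 0.254 s.

t_s ≈ 0.254 s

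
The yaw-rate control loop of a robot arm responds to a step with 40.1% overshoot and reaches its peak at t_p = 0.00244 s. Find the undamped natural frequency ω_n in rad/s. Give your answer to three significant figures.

ζ from %OS: ζ = |ln 0.401|/√(π²+ln²0.401) = 0.279.
t_p = π/ω_d ⇒ ω_d = 1290 rad/s; then ω_n = ω_d/√(1−ζ²) = 1340 rad/s.

ω_n ≈ 1340 rad/s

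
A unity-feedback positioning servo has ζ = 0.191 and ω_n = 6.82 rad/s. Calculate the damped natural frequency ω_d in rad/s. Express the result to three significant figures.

ω_d = ω_n√(1−ζ²) = 6.82·√0.964 = 6.69 rad/s.

ω_d ≈ 6.69 rad/s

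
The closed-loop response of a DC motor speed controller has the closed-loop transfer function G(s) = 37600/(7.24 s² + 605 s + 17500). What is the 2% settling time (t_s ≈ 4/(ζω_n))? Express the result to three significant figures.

Dividing through by 7.24: denominator becomes s² + 83.56 s + 2417.
So ω_n = √2417 = 49.2 rad/s and ζ = 83.56/(2·49.2) = 0.850.
t_s ≈ 4/(ζω_n) = 0.0957 s.

t_s ≈ 0.0957 s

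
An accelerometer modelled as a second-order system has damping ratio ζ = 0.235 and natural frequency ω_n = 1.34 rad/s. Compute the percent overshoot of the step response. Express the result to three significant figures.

For an underdamped second-order system, %OS = 100·exp(−πζ/√(1−ζ²)).
πζ/√(1−ζ²) = π·0.235/√(1−0.0552) = 0.7595, so %OS = 100·e^(−0.7595) = 46.8%.

%OS ≈ 46.8%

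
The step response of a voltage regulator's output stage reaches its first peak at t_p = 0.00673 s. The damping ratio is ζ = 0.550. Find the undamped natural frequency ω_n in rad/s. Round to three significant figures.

Peak time t_p = π/ω_d, so ω_d = π/t_p = π/0.00673 = 467 rad/s.
ω_n = ω_d/√(1−ζ²) = 467/√0.698 = 559 rad/s.

ω_n ≈ 559 rad/s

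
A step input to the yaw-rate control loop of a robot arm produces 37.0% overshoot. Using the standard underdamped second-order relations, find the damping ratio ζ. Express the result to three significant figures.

ζ ≈ 0.302

ζ = −ln(OS)/√(π² + (ln OS)²). With OS = 0.370, ln OS = −0.9943 and ζ = 0.9943/3.295 = 0.302.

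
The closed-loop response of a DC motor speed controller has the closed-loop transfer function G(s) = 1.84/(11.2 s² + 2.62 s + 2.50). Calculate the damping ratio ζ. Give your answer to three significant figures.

Dividing through by 11.2: denominator becomes s² + 0.2339 s + 0.2232.
So ω_n = √0.2232 = 0.472 rad/s and ζ = 0.2339/(2·0.472) = 0.248.

ζ ≈ 0.248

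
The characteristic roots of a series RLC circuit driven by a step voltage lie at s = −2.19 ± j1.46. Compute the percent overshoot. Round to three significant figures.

%OS ≈ 0.898%

The poles are at −σ ± jω_d with σ = 2.19 and ω_d = 1.46, so ω_n = √(σ²+ω_d²) = 2.63 rad/s and ζ = σ/ω_n = 0.832.
%OS = 100·exp(−πζ/√(1−ζ²)) = 0.898%.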